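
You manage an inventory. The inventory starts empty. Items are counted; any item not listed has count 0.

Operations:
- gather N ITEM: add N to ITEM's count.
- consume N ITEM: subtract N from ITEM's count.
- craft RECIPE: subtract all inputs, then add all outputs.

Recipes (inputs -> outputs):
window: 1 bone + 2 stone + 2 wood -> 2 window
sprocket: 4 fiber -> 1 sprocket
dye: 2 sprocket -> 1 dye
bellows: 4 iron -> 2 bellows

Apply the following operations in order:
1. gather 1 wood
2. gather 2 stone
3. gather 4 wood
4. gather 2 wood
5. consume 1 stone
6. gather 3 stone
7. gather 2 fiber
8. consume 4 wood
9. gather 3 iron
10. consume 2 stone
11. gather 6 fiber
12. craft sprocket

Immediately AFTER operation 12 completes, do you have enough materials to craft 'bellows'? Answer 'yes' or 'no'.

After 1 (gather 1 wood): wood=1
After 2 (gather 2 stone): stone=2 wood=1
After 3 (gather 4 wood): stone=2 wood=5
After 4 (gather 2 wood): stone=2 wood=7
After 5 (consume 1 stone): stone=1 wood=7
After 6 (gather 3 stone): stone=4 wood=7
After 7 (gather 2 fiber): fiber=2 stone=4 wood=7
After 8 (consume 4 wood): fiber=2 stone=4 wood=3
After 9 (gather 3 iron): fiber=2 iron=3 stone=4 wood=3
After 10 (consume 2 stone): fiber=2 iron=3 stone=2 wood=3
After 11 (gather 6 fiber): fiber=8 iron=3 stone=2 wood=3
After 12 (craft sprocket): fiber=4 iron=3 sprocket=1 stone=2 wood=3

Answer: no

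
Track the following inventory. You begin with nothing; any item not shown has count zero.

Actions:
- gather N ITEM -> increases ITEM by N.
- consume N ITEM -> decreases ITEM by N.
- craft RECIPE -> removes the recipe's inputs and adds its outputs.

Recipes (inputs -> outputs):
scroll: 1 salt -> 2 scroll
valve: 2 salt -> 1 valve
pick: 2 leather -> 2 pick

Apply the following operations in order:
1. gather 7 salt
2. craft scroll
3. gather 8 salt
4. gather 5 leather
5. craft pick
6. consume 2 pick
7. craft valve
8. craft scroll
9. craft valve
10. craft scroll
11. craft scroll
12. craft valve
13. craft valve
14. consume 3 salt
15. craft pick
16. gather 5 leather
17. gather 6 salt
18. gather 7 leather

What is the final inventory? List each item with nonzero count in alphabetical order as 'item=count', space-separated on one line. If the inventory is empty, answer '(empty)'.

After 1 (gather 7 salt): salt=7
After 2 (craft scroll): salt=6 scroll=2
After 3 (gather 8 salt): salt=14 scroll=2
After 4 (gather 5 leather): leather=5 salt=14 scroll=2
After 5 (craft pick): leather=3 pick=2 salt=14 scroll=2
After 6 (consume 2 pick): leather=3 salt=14 scroll=2
After 7 (craft valve): leather=3 salt=12 scroll=2 valve=1
After 8 (craft scroll): leather=3 salt=11 scroll=4 valve=1
After 9 (craft valve): leather=3 salt=9 scroll=4 valve=2
After 10 (craft scroll): leather=3 salt=8 scroll=6 valve=2
After 11 (craft scroll): leather=3 salt=7 scroll=8 valve=2
After 12 (craft valve): leather=3 salt=5 scroll=8 valve=3
After 13 (craft valve): leather=3 salt=3 scroll=8 valve=4
After 14 (consume 3 salt): leather=3 scroll=8 valve=4
After 15 (craft pick): leather=1 pick=2 scroll=8 valve=4
After 16 (gather 5 leather): leather=6 pick=2 scroll=8 valve=4
After 17 (gather 6 salt): leather=6 pick=2 salt=6 scroll=8 valve=4
After 18 (gather 7 leather): leather=13 pick=2 salt=6 scroll=8 valve=4

Answer: leather=13 pick=2 salt=6 scroll=8 valve=4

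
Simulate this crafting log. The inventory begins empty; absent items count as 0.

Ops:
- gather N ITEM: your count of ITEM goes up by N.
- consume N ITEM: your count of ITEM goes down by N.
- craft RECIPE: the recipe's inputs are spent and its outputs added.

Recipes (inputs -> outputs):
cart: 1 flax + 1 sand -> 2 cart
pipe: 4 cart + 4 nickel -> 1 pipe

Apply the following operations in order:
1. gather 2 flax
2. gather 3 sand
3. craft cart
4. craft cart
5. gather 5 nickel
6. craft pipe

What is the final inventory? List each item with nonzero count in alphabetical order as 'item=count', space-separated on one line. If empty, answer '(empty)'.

Answer: nickel=1 pipe=1 sand=1

Derivation:
After 1 (gather 2 flax): flax=2
After 2 (gather 3 sand): flax=2 sand=3
After 3 (craft cart): cart=2 flax=1 sand=2
After 4 (craft cart): cart=4 sand=1
After 5 (gather 5 nickel): cart=4 nickel=5 sand=1
After 6 (craft pipe): nickel=1 pipe=1 sand=1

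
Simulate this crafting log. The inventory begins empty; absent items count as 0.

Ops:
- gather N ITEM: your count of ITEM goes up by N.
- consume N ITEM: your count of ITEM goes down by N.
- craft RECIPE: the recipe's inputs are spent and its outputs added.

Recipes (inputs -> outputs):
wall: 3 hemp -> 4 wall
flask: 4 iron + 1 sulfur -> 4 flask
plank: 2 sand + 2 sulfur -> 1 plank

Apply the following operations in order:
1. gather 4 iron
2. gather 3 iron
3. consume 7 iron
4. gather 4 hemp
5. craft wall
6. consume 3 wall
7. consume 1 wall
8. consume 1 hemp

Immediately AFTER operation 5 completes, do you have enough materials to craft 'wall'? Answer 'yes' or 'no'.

After 1 (gather 4 iron): iron=4
After 2 (gather 3 iron): iron=7
After 3 (consume 7 iron): (empty)
After 4 (gather 4 hemp): hemp=4
After 5 (craft wall): hemp=1 wall=4

Answer: no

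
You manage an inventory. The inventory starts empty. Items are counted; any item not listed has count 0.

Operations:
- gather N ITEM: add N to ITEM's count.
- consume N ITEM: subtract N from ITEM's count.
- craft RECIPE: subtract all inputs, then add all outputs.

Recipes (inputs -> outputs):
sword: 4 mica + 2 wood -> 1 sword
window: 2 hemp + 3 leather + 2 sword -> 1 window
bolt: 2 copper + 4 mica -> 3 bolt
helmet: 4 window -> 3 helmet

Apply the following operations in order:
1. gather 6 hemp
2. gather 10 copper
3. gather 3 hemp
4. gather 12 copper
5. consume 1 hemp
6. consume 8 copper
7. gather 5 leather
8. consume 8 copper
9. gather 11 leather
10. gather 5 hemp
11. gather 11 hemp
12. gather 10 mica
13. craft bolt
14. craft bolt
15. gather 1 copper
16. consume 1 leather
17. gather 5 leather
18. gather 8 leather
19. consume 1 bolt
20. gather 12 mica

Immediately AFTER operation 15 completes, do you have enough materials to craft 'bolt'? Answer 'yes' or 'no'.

Answer: no

Derivation:
After 1 (gather 6 hemp): hemp=6
After 2 (gather 10 copper): copper=10 hemp=6
After 3 (gather 3 hemp): copper=10 hemp=9
After 4 (gather 12 copper): copper=22 hemp=9
After 5 (consume 1 hemp): copper=22 hemp=8
After 6 (consume 8 copper): copper=14 hemp=8
After 7 (gather 5 leather): copper=14 hemp=8 leather=5
After 8 (consume 8 copper): copper=6 hemp=8 leather=5
After 9 (gather 11 leather): copper=6 hemp=8 leather=16
After 10 (gather 5 hemp): copper=6 hemp=13 leather=16
After 11 (gather 11 hemp): copper=6 hemp=24 leather=16
After 12 (gather 10 mica): copper=6 hemp=24 leather=16 mica=10
After 13 (craft bolt): bolt=3 copper=4 hemp=24 leather=16 mica=6
After 14 (craft bolt): bolt=6 copper=2 hemp=24 leather=16 mica=2
After 15 (gather 1 copper): bolt=6 copper=3 hemp=24 leather=16 mica=2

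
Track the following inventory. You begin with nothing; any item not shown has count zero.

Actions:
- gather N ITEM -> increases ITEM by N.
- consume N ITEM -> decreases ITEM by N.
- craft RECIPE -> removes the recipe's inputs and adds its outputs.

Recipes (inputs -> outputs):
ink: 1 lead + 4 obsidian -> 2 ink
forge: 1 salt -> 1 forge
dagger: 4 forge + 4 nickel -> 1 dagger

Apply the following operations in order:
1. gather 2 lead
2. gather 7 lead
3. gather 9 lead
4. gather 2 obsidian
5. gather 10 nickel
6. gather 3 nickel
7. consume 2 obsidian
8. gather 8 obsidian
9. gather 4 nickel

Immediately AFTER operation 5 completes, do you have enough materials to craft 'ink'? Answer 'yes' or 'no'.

After 1 (gather 2 lead): lead=2
After 2 (gather 7 lead): lead=9
After 3 (gather 9 lead): lead=18
After 4 (gather 2 obsidian): lead=18 obsidian=2
After 5 (gather 10 nickel): lead=18 nickel=10 obsidian=2

Answer: no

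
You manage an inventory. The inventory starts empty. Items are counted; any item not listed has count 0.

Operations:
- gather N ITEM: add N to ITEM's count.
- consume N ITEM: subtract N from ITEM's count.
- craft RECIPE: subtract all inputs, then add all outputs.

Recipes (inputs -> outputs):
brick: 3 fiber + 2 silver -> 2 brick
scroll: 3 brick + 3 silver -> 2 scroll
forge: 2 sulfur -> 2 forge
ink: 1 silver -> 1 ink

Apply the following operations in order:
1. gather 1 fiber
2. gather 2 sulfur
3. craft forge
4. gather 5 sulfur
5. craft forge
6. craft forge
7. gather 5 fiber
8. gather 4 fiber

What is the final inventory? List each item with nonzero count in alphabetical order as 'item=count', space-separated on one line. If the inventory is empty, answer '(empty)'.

Answer: fiber=10 forge=6 sulfur=1

Derivation:
After 1 (gather 1 fiber): fiber=1
After 2 (gather 2 sulfur): fiber=1 sulfur=2
After 3 (craft forge): fiber=1 forge=2
After 4 (gather 5 sulfur): fiber=1 forge=2 sulfur=5
After 5 (craft forge): fiber=1 forge=4 sulfur=3
After 6 (craft forge): fiber=1 forge=6 sulfur=1
After 7 (gather 5 fiber): fiber=6 forge=6 sulfur=1
After 8 (gather 4 fiber): fiber=10 forge=6 sulfur=1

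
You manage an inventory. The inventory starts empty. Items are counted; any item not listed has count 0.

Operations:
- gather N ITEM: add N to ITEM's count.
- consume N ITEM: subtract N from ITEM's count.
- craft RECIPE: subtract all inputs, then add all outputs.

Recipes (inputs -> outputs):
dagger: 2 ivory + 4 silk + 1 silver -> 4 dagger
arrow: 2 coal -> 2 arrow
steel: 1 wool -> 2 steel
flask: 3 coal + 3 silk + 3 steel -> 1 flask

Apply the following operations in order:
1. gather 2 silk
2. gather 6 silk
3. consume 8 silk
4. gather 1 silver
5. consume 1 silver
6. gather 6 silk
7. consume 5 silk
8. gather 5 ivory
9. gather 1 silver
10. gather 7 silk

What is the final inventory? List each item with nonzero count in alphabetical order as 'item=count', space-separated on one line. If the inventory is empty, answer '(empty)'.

After 1 (gather 2 silk): silk=2
After 2 (gather 6 silk): silk=8
After 3 (consume 8 silk): (empty)
After 4 (gather 1 silver): silver=1
After 5 (consume 1 silver): (empty)
After 6 (gather 6 silk): silk=6
After 7 (consume 5 silk): silk=1
After 8 (gather 5 ivory): ivory=5 silk=1
After 9 (gather 1 silver): ivory=5 silk=1 silver=1
After 10 (gather 7 silk): ivory=5 silk=8 silver=1

Answer: ivory=5 silk=8 silver=1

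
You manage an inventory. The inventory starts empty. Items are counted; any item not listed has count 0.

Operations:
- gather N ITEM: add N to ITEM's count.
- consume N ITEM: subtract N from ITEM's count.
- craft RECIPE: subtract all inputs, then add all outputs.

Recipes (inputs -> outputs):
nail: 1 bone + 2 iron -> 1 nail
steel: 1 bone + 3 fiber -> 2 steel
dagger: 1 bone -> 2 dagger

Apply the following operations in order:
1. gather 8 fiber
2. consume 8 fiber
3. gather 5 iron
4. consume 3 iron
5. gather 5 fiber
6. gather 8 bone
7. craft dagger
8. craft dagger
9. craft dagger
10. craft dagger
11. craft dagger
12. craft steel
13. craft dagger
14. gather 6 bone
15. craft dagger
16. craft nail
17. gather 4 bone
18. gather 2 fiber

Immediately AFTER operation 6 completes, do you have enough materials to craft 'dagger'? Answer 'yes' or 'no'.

After 1 (gather 8 fiber): fiber=8
After 2 (consume 8 fiber): (empty)
After 3 (gather 5 iron): iron=5
After 4 (consume 3 iron): iron=2
After 5 (gather 5 fiber): fiber=5 iron=2
After 6 (gather 8 bone): bone=8 fiber=5 iron=2

Answer: yes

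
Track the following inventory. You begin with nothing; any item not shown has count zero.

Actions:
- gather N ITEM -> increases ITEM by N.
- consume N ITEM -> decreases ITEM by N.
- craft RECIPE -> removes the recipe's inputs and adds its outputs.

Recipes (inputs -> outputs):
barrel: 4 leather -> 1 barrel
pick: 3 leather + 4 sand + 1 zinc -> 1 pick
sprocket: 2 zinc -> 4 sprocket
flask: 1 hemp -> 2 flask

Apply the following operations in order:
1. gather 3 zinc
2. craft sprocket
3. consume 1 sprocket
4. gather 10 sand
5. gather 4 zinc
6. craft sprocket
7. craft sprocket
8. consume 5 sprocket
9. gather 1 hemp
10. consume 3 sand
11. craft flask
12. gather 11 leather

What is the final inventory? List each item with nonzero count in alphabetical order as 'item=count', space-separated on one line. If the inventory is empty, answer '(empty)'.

Answer: flask=2 leather=11 sand=7 sprocket=6 zinc=1

Derivation:
After 1 (gather 3 zinc): zinc=3
After 2 (craft sprocket): sprocket=4 zinc=1
After 3 (consume 1 sprocket): sprocket=3 zinc=1
After 4 (gather 10 sand): sand=10 sprocket=3 zinc=1
After 5 (gather 4 zinc): sand=10 sprocket=3 zinc=5
After 6 (craft sprocket): sand=10 sprocket=7 zinc=3
After 7 (craft sprocket): sand=10 sprocket=11 zinc=1
After 8 (consume 5 sprocket): sand=10 sprocket=6 zinc=1
After 9 (gather 1 hemp): hemp=1 sand=10 sprocket=6 zinc=1
After 10 (consume 3 sand): hemp=1 sand=7 sprocket=6 zinc=1
After 11 (craft flask): flask=2 sand=7 sprocket=6 zinc=1
After 12 (gather 11 leather): flask=2 leather=11 sand=7 sprocket=6 zinc=1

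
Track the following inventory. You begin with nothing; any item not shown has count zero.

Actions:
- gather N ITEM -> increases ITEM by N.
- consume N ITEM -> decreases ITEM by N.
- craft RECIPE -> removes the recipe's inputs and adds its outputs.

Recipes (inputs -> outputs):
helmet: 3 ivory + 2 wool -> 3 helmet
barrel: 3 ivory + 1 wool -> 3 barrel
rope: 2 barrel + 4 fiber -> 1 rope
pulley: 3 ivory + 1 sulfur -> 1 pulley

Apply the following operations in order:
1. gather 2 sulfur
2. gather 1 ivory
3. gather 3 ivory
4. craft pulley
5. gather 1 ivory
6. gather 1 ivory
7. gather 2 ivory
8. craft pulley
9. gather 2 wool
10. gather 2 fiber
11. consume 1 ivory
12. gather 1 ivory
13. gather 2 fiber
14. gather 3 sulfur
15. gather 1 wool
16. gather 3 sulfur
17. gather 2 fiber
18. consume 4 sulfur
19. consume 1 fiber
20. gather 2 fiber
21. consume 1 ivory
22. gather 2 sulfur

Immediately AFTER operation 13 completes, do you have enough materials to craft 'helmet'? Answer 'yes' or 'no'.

After 1 (gather 2 sulfur): sulfur=2
After 2 (gather 1 ivory): ivory=1 sulfur=2
After 3 (gather 3 ivory): ivory=4 sulfur=2
After 4 (craft pulley): ivory=1 pulley=1 sulfur=1
After 5 (gather 1 ivory): ivory=2 pulley=1 sulfur=1
After 6 (gather 1 ivory): ivory=3 pulley=1 sulfur=1
After 7 (gather 2 ivory): ivory=5 pulley=1 sulfur=1
After 8 (craft pulley): ivory=2 pulley=2
After 9 (gather 2 wool): ivory=2 pulley=2 wool=2
After 10 (gather 2 fiber): fiber=2 ivory=2 pulley=2 wool=2
After 11 (consume 1 ivory): fiber=2 ivory=1 pulley=2 wool=2
After 12 (gather 1 ivory): fiber=2 ivory=2 pulley=2 wool=2
After 13 (gather 2 fiber): fiber=4 ivory=2 pulley=2 wool=2

Answer: no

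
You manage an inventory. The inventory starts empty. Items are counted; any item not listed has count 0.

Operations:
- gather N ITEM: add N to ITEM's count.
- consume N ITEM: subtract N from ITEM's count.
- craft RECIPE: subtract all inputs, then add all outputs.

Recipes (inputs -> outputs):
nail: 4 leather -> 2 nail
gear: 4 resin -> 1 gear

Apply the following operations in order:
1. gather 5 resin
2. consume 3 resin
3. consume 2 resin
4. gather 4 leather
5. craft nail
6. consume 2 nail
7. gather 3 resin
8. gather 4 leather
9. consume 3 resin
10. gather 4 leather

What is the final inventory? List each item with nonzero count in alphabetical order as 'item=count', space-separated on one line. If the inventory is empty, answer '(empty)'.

After 1 (gather 5 resin): resin=5
After 2 (consume 3 resin): resin=2
After 3 (consume 2 resin): (empty)
After 4 (gather 4 leather): leather=4
After 5 (craft nail): nail=2
After 6 (consume 2 nail): (empty)
After 7 (gather 3 resin): resin=3
After 8 (gather 4 leather): leather=4 resin=3
After 9 (consume 3 resin): leather=4
After 10 (gather 4 leather): leather=8

Answer: leather=8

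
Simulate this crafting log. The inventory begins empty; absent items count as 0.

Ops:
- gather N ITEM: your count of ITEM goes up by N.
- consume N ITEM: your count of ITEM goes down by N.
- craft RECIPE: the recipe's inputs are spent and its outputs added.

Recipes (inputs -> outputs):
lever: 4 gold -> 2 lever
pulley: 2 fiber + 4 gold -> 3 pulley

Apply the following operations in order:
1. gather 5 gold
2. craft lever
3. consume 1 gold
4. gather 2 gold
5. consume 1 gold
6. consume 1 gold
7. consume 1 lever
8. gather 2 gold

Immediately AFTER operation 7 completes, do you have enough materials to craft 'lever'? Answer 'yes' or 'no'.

Answer: no

Derivation:
After 1 (gather 5 gold): gold=5
After 2 (craft lever): gold=1 lever=2
After 3 (consume 1 gold): lever=2
After 4 (gather 2 gold): gold=2 lever=2
After 5 (consume 1 gold): gold=1 lever=2
After 6 (consume 1 gold): lever=2
After 7 (consume 1 lever): lever=1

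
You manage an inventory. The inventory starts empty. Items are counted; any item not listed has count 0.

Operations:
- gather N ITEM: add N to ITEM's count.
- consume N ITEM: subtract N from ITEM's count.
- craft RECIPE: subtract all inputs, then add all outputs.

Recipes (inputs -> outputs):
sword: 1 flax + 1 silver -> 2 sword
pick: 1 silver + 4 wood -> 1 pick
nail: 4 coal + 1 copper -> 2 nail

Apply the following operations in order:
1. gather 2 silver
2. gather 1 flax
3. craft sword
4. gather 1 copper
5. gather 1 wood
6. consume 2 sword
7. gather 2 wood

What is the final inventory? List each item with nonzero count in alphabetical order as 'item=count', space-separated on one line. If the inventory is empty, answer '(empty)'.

Answer: copper=1 silver=1 wood=3

Derivation:
After 1 (gather 2 silver): silver=2
After 2 (gather 1 flax): flax=1 silver=2
After 3 (craft sword): silver=1 sword=2
After 4 (gather 1 copper): copper=1 silver=1 sword=2
After 5 (gather 1 wood): copper=1 silver=1 sword=2 wood=1
After 6 (consume 2 sword): copper=1 silver=1 wood=1
After 7 (gather 2 wood): copper=1 silver=1 wood=3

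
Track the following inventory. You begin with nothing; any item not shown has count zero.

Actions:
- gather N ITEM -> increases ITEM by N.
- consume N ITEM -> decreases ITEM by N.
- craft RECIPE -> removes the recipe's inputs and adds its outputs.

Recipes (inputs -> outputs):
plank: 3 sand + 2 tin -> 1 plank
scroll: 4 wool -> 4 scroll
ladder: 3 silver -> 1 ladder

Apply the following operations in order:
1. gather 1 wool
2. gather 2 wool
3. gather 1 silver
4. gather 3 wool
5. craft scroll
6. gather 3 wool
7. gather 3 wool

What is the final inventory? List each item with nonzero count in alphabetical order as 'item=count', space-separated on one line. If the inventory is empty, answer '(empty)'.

Answer: scroll=4 silver=1 wool=8

Derivation:
After 1 (gather 1 wool): wool=1
After 2 (gather 2 wool): wool=3
After 3 (gather 1 silver): silver=1 wool=3
After 4 (gather 3 wool): silver=1 wool=6
After 5 (craft scroll): scroll=4 silver=1 wool=2
After 6 (gather 3 wool): scroll=4 silver=1 wool=5
After 7 (gather 3 wool): scroll=4 silver=1 wool=8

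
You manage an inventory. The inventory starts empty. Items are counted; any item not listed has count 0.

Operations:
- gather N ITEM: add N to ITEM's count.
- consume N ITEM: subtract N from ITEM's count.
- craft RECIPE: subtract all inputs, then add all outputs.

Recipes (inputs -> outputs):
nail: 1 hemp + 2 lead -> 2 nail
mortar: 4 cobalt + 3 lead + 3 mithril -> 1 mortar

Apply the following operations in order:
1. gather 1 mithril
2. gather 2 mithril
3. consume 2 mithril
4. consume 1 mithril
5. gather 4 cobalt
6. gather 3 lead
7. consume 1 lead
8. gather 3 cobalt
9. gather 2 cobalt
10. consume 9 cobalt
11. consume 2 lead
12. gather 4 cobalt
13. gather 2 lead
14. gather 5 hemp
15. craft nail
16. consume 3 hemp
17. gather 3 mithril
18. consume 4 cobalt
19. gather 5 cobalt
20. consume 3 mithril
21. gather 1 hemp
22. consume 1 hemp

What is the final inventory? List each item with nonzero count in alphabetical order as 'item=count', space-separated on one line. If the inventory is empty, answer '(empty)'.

After 1 (gather 1 mithril): mithril=1
After 2 (gather 2 mithril): mithril=3
After 3 (consume 2 mithril): mithril=1
After 4 (consume 1 mithril): (empty)
After 5 (gather 4 cobalt): cobalt=4
After 6 (gather 3 lead): cobalt=4 lead=3
After 7 (consume 1 lead): cobalt=4 lead=2
After 8 (gather 3 cobalt): cobalt=7 lead=2
After 9 (gather 2 cobalt): cobalt=9 lead=2
After 10 (consume 9 cobalt): lead=2
After 11 (consume 2 lead): (empty)
After 12 (gather 4 cobalt): cobalt=4
After 13 (gather 2 lead): cobalt=4 lead=2
After 14 (gather 5 hemp): cobalt=4 hemp=5 lead=2
After 15 (craft nail): cobalt=4 hemp=4 nail=2
After 16 (consume 3 hemp): cobalt=4 hemp=1 nail=2
After 17 (gather 3 mithril): cobalt=4 hemp=1 mithril=3 nail=2
After 18 (consume 4 cobalt): hemp=1 mithril=3 nail=2
After 19 (gather 5 cobalt): cobalt=5 hemp=1 mithril=3 nail=2
After 20 (consume 3 mithril): cobalt=5 hemp=1 nail=2
After 21 (gather 1 hemp): cobalt=5 hemp=2 nail=2
After 22 (consume 1 hemp): cobalt=5 hemp=1 nail=2

Answer: cobalt=5 hemp=1 nail=2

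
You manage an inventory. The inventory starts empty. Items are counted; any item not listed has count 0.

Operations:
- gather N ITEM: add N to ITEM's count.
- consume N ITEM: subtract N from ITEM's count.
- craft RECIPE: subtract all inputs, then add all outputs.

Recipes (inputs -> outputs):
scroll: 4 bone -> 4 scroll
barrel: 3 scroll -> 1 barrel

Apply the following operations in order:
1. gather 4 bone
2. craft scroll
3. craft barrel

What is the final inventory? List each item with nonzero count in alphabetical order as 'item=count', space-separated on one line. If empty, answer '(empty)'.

Answer: barrel=1 scroll=1

Derivation:
After 1 (gather 4 bone): bone=4
After 2 (craft scroll): scroll=4
After 3 (craft barrel): barrel=1 scroll=1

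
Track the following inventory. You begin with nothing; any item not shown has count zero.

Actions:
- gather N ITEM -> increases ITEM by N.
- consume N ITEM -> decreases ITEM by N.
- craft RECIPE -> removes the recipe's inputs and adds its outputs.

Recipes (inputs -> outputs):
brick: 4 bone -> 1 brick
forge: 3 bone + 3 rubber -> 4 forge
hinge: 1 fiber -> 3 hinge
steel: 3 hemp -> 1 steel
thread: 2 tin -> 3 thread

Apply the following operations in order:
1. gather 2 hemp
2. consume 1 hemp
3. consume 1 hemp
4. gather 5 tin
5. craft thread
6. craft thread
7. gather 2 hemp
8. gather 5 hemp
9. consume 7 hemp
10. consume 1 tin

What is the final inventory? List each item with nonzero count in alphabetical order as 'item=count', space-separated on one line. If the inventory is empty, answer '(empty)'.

Answer: thread=6

Derivation:
After 1 (gather 2 hemp): hemp=2
After 2 (consume 1 hemp): hemp=1
After 3 (consume 1 hemp): (empty)
After 4 (gather 5 tin): tin=5
After 5 (craft thread): thread=3 tin=3
After 6 (craft thread): thread=6 tin=1
After 7 (gather 2 hemp): hemp=2 thread=6 tin=1
After 8 (gather 5 hemp): hemp=7 thread=6 tin=1
After 9 (consume 7 hemp): thread=6 tin=1
After 10 (consume 1 tin): thread=6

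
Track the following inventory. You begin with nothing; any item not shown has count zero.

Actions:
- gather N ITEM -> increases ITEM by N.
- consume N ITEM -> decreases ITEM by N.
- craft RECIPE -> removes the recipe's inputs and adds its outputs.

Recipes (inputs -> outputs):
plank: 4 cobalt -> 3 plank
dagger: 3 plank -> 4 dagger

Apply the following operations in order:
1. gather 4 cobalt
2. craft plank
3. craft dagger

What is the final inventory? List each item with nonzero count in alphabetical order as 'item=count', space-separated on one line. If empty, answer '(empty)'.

Answer: dagger=4

Derivation:
After 1 (gather 4 cobalt): cobalt=4
After 2 (craft plank): plank=3
After 3 (craft dagger): dagger=4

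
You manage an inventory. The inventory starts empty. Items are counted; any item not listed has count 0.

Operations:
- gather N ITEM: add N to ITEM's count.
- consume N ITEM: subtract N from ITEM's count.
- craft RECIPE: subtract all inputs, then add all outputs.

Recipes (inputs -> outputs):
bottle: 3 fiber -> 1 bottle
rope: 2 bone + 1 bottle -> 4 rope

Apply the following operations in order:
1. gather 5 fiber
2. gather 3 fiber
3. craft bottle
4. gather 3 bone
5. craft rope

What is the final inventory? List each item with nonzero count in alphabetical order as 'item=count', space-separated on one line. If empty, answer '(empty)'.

Answer: bone=1 fiber=5 rope=4

Derivation:
After 1 (gather 5 fiber): fiber=5
After 2 (gather 3 fiber): fiber=8
After 3 (craft bottle): bottle=1 fiber=5
After 4 (gather 3 bone): bone=3 bottle=1 fiber=5
After 5 (craft rope): bone=1 fiber=5 rope=4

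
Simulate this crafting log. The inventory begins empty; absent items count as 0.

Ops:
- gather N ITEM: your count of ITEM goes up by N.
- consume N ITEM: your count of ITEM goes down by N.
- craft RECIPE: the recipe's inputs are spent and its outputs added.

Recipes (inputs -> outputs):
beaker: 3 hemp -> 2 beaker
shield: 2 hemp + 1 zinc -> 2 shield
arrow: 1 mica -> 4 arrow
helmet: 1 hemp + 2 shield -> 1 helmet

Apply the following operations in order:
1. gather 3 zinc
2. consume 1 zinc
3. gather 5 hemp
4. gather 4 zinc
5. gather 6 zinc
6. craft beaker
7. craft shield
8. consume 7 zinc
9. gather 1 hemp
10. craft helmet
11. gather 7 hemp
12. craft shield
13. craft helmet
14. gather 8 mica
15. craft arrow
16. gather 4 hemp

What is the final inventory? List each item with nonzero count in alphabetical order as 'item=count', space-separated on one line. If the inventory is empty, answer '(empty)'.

Answer: arrow=4 beaker=2 helmet=2 hemp=8 mica=7 zinc=3

Derivation:
After 1 (gather 3 zinc): zinc=3
After 2 (consume 1 zinc): zinc=2
After 3 (gather 5 hemp): hemp=5 zinc=2
After 4 (gather 4 zinc): hemp=5 zinc=6
After 5 (gather 6 zinc): hemp=5 zinc=12
After 6 (craft beaker): beaker=2 hemp=2 zinc=12
After 7 (craft shield): beaker=2 shield=2 zinc=11
After 8 (consume 7 zinc): beaker=2 shield=2 zinc=4
After 9 (gather 1 hemp): beaker=2 hemp=1 shield=2 zinc=4
After 10 (craft helmet): beaker=2 helmet=1 zinc=4
After 11 (gather 7 hemp): beaker=2 helmet=1 hemp=7 zinc=4
After 12 (craft shield): beaker=2 helmet=1 hemp=5 shield=2 zinc=3
After 13 (craft helmet): beaker=2 helmet=2 hemp=4 zinc=3
After 14 (gather 8 mica): beaker=2 helmet=2 hemp=4 mica=8 zinc=3
After 15 (craft arrow): arrow=4 beaker=2 helmet=2 hemp=4 mica=7 zinc=3
After 16 (gather 4 hemp): arrow=4 beaker=2 helmet=2 hemp=8 mica=7 zinc=3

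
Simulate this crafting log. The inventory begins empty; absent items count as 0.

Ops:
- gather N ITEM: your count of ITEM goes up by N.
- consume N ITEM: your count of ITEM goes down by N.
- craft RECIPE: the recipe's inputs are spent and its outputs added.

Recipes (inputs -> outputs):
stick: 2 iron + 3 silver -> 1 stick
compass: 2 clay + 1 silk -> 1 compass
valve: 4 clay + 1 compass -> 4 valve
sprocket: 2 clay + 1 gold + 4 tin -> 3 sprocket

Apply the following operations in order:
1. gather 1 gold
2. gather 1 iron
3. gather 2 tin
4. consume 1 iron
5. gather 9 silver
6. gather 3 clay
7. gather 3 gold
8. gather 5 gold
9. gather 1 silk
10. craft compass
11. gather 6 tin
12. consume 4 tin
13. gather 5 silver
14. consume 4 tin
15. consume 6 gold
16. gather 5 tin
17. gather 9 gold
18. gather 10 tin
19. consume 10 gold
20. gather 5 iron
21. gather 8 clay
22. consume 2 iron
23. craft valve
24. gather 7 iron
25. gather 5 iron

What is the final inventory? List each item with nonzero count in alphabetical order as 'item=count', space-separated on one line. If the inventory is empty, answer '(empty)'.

After 1 (gather 1 gold): gold=1
After 2 (gather 1 iron): gold=1 iron=1
After 3 (gather 2 tin): gold=1 iron=1 tin=2
After 4 (consume 1 iron): gold=1 tin=2
After 5 (gather 9 silver): gold=1 silver=9 tin=2
After 6 (gather 3 clay): clay=3 gold=1 silver=9 tin=2
After 7 (gather 3 gold): clay=3 gold=4 silver=9 tin=2
After 8 (gather 5 gold): clay=3 gold=9 silver=9 tin=2
After 9 (gather 1 silk): clay=3 gold=9 silk=1 silver=9 tin=2
After 10 (craft compass): clay=1 compass=1 gold=9 silver=9 tin=2
After 11 (gather 6 tin): clay=1 compass=1 gold=9 silver=9 tin=8
After 12 (consume 4 tin): clay=1 compass=1 gold=9 silver=9 tin=4
After 13 (gather 5 silver): clay=1 compass=1 gold=9 silver=14 tin=4
After 14 (consume 4 tin): clay=1 compass=1 gold=9 silver=14
After 15 (consume 6 gold): clay=1 compass=1 gold=3 silver=14
After 16 (gather 5 tin): clay=1 compass=1 gold=3 silver=14 tin=5
After 17 (gather 9 gold): clay=1 compass=1 gold=12 silver=14 tin=5
After 18 (gather 10 tin): clay=1 compass=1 gold=12 silver=14 tin=15
After 19 (consume 10 gold): clay=1 compass=1 gold=2 silver=14 tin=15
After 20 (gather 5 iron): clay=1 compass=1 gold=2 iron=5 silver=14 tin=15
After 21 (gather 8 clay): clay=9 compass=1 gold=2 iron=5 silver=14 tin=15
After 22 (consume 2 iron): clay=9 compass=1 gold=2 iron=3 silver=14 tin=15
After 23 (craft valve): clay=5 gold=2 iron=3 silver=14 tin=15 valve=4
After 24 (gather 7 iron): clay=5 gold=2 iron=10 silver=14 tin=15 valve=4
After 25 (gather 5 iron): clay=5 gold=2 iron=15 silver=14 tin=15 valve=4

Answer: clay=5 gold=2 iron=15 silver=14 tin=15 valve=4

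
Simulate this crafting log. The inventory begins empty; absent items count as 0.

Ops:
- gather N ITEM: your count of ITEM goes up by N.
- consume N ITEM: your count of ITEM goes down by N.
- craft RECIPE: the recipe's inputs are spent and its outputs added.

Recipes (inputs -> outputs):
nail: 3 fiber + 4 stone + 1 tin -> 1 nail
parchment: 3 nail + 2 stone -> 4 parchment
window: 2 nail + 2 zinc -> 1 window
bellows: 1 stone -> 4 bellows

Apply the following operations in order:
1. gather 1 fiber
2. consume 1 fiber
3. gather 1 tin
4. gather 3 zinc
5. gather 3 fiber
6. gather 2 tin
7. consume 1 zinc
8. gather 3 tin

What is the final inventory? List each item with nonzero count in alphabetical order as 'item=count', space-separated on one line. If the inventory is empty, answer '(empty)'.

After 1 (gather 1 fiber): fiber=1
After 2 (consume 1 fiber): (empty)
After 3 (gather 1 tin): tin=1
After 4 (gather 3 zinc): tin=1 zinc=3
After 5 (gather 3 fiber): fiber=3 tin=1 zinc=3
After 6 (gather 2 tin): fiber=3 tin=3 zinc=3
After 7 (consume 1 zinc): fiber=3 tin=3 zinc=2
After 8 (gather 3 tin): fiber=3 tin=6 zinc=2

Answer: fiber=3 tin=6 zinc=2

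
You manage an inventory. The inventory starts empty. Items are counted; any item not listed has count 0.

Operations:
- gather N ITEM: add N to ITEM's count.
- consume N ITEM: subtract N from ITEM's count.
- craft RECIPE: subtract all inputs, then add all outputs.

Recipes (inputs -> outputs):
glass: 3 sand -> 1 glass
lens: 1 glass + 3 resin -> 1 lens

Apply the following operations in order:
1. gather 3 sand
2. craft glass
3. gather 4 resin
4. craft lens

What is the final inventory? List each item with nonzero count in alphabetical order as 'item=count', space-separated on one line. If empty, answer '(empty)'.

After 1 (gather 3 sand): sand=3
After 2 (craft glass): glass=1
After 3 (gather 4 resin): glass=1 resin=4
After 4 (craft lens): lens=1 resin=1

Answer: lens=1 resin=1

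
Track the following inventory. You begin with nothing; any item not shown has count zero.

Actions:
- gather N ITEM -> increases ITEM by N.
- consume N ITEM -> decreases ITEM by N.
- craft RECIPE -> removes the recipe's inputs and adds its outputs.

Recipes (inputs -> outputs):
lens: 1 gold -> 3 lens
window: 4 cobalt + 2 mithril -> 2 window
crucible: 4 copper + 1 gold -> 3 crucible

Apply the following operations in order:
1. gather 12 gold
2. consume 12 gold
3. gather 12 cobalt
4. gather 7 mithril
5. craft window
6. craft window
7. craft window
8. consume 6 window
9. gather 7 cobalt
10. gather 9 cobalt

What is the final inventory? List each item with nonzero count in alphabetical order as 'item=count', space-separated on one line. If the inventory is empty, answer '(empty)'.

After 1 (gather 12 gold): gold=12
After 2 (consume 12 gold): (empty)
After 3 (gather 12 cobalt): cobalt=12
After 4 (gather 7 mithril): cobalt=12 mithril=7
After 5 (craft window): cobalt=8 mithril=5 window=2
After 6 (craft window): cobalt=4 mithril=3 window=4
After 7 (craft window): mithril=1 window=6
After 8 (consume 6 window): mithril=1
After 9 (gather 7 cobalt): cobalt=7 mithril=1
After 10 (gather 9 cobalt): cobalt=16 mithril=1

Answer: cobalt=16 mithril=1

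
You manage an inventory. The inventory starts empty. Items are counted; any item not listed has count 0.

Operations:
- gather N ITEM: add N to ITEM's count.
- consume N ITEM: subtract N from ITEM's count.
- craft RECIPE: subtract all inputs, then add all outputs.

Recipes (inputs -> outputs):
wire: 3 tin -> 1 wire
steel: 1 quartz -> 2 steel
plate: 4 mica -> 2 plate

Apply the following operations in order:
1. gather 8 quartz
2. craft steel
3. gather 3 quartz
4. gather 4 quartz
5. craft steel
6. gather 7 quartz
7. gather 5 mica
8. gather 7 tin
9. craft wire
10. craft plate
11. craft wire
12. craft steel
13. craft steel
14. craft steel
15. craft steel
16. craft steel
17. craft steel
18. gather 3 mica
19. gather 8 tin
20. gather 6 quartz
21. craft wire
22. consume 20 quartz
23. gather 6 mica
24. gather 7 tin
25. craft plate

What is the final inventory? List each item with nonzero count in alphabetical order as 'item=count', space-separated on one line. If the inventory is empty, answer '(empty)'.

Answer: mica=6 plate=4 steel=16 tin=13 wire=3

Derivation:
After 1 (gather 8 quartz): quartz=8
After 2 (craft steel): quartz=7 steel=2
After 3 (gather 3 quartz): quartz=10 steel=2
After 4 (gather 4 quartz): quartz=14 steel=2
After 5 (craft steel): quartz=13 steel=4
After 6 (gather 7 quartz): quartz=20 steel=4
After 7 (gather 5 mica): mica=5 quartz=20 steel=4
After 8 (gather 7 tin): mica=5 quartz=20 steel=4 tin=7
After 9 (craft wire): mica=5 quartz=20 steel=4 tin=4 wire=1
After 10 (craft plate): mica=1 plate=2 quartz=20 steel=4 tin=4 wire=1
After 11 (craft wire): mica=1 plate=2 quartz=20 steel=4 tin=1 wire=2
After 12 (craft steel): mica=1 plate=2 quartz=19 steel=6 tin=1 wire=2
After 13 (craft steel): mica=1 plate=2 quartz=18 steel=8 tin=1 wire=2
After 14 (craft steel): mica=1 plate=2 quartz=17 steel=10 tin=1 wire=2
After 15 (craft steel): mica=1 plate=2 quartz=16 steel=12 tin=1 wire=2
After 16 (craft steel): mica=1 plate=2 quartz=15 steel=14 tin=1 wire=2
After 17 (craft steel): mica=1 plate=2 quartz=14 steel=16 tin=1 wire=2
After 18 (gather 3 mica): mica=4 plate=2 quartz=14 steel=16 tin=1 wire=2
After 19 (gather 8 tin): mica=4 plate=2 quartz=14 steel=16 tin=9 wire=2
After 20 (gather 6 quartz): mica=4 plate=2 quartz=20 steel=16 tin=9 wire=2
After 21 (craft wire): mica=4 plate=2 quartz=20 steel=16 tin=6 wire=3
After 22 (consume 20 quartz): mica=4 plate=2 steel=16 tin=6 wire=3
After 23 (gather 6 mica): mica=10 plate=2 steel=16 tin=6 wire=3
After 24 (gather 7 tin): mica=10 plate=2 steel=16 tin=13 wire=3
After 25 (craft plate): mica=6 plate=4 steel=16 tin=13 wire=3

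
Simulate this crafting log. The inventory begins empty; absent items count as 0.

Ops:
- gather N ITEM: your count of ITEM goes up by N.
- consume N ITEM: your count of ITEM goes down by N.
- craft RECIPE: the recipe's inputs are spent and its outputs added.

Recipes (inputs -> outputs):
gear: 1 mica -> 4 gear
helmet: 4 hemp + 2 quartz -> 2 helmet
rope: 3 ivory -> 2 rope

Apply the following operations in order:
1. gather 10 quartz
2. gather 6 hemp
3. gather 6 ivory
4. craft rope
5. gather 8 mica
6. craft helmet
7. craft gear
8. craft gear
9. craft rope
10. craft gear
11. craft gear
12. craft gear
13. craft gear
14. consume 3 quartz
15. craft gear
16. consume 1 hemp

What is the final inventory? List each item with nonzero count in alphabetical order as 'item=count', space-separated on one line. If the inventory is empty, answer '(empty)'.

Answer: gear=28 helmet=2 hemp=1 mica=1 quartz=5 rope=4

Derivation:
After 1 (gather 10 quartz): quartz=10
After 2 (gather 6 hemp): hemp=6 quartz=10
After 3 (gather 6 ivory): hemp=6 ivory=6 quartz=10
After 4 (craft rope): hemp=6 ivory=3 quartz=10 rope=2
After 5 (gather 8 mica): hemp=6 ivory=3 mica=8 quartz=10 rope=2
After 6 (craft helmet): helmet=2 hemp=2 ivory=3 mica=8 quartz=8 rope=2
After 7 (craft gear): gear=4 helmet=2 hemp=2 ivory=3 mica=7 quartz=8 rope=2
After 8 (craft gear): gear=8 helmet=2 hemp=2 ivory=3 mica=6 quartz=8 rope=2
After 9 (craft rope): gear=8 helmet=2 hemp=2 mica=6 quartz=8 rope=4
After 10 (craft gear): gear=12 helmet=2 hemp=2 mica=5 quartz=8 rope=4
After 11 (craft gear): gear=16 helmet=2 hemp=2 mica=4 quartz=8 rope=4
After 12 (craft gear): gear=20 helmet=2 hemp=2 mica=3 quartz=8 rope=4
After 13 (craft gear): gear=24 helmet=2 hemp=2 mica=2 quartz=8 rope=4
After 14 (consume 3 quartz): gear=24 helmet=2 hemp=2 mica=2 quartz=5 rope=4
After 15 (craft gear): gear=28 helmet=2 hemp=2 mica=1 quartz=5 rope=4
After 16 (consume 1 hemp): gear=28 helmet=2 hemp=1 mica=1 quartz=5 rope=4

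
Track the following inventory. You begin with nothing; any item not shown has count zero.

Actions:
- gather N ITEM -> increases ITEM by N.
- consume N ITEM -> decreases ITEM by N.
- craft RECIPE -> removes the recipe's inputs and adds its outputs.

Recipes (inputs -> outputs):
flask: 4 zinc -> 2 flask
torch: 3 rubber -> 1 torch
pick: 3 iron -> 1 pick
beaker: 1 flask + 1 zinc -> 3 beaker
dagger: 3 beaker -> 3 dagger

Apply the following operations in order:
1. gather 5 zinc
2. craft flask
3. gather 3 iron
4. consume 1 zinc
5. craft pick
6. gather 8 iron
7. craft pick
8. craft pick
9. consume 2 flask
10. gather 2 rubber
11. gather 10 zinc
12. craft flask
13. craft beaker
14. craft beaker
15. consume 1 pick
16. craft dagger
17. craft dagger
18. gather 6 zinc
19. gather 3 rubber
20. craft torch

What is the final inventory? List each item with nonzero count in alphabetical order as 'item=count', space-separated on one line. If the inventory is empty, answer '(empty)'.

After 1 (gather 5 zinc): zinc=5
After 2 (craft flask): flask=2 zinc=1
After 3 (gather 3 iron): flask=2 iron=3 zinc=1
After 4 (consume 1 zinc): flask=2 iron=3
After 5 (craft pick): flask=2 pick=1
After 6 (gather 8 iron): flask=2 iron=8 pick=1
After 7 (craft pick): flask=2 iron=5 pick=2
After 8 (craft pick): flask=2 iron=2 pick=3
After 9 (consume 2 flask): iron=2 pick=3
After 10 (gather 2 rubber): iron=2 pick=3 rubber=2
After 11 (gather 10 zinc): iron=2 pick=3 rubber=2 zinc=10
After 12 (craft flask): flask=2 iron=2 pick=3 rubber=2 zinc=6
After 13 (craft beaker): beaker=3 flask=1 iron=2 pick=3 rubber=2 zinc=5
After 14 (craft beaker): beaker=6 iron=2 pick=3 rubber=2 zinc=4
After 15 (consume 1 pick): beaker=6 iron=2 pick=2 rubber=2 zinc=4
After 16 (craft dagger): beaker=3 dagger=3 iron=2 pick=2 rubber=2 zinc=4
After 17 (craft dagger): dagger=6 iron=2 pick=2 rubber=2 zinc=4
After 18 (gather 6 zinc): dagger=6 iron=2 pick=2 rubber=2 zinc=10
After 19 (gather 3 rubber): dagger=6 iron=2 pick=2 rubber=5 zinc=10
After 20 (craft torch): dagger=6 iron=2 pick=2 rubber=2 torch=1 zinc=10

Answer: dagger=6 iron=2 pick=2 rubber=2 torch=1 zinc=10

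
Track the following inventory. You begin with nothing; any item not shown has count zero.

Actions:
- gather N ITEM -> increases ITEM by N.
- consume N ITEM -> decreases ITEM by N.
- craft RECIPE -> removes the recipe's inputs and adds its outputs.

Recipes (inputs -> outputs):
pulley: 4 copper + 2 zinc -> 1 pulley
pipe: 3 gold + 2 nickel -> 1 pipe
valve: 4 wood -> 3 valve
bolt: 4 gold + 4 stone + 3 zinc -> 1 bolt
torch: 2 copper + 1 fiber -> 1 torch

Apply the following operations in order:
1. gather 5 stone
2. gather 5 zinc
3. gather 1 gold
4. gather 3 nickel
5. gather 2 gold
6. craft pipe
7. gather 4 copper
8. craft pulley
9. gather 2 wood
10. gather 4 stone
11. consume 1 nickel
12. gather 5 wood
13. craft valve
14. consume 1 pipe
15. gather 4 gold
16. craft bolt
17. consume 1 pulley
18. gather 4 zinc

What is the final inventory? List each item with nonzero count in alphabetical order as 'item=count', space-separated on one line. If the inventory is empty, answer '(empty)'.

After 1 (gather 5 stone): stone=5
After 2 (gather 5 zinc): stone=5 zinc=5
After 3 (gather 1 gold): gold=1 stone=5 zinc=5
After 4 (gather 3 nickel): gold=1 nickel=3 stone=5 zinc=5
After 5 (gather 2 gold): gold=3 nickel=3 stone=5 zinc=5
After 6 (craft pipe): nickel=1 pipe=1 stone=5 zinc=5
After 7 (gather 4 copper): copper=4 nickel=1 pipe=1 stone=5 zinc=5
After 8 (craft pulley): nickel=1 pipe=1 pulley=1 stone=5 zinc=3
After 9 (gather 2 wood): nickel=1 pipe=1 pulley=1 stone=5 wood=2 zinc=3
After 10 (gather 4 stone): nickel=1 pipe=1 pulley=1 stone=9 wood=2 zinc=3
After 11 (consume 1 nickel): pipe=1 pulley=1 stone=9 wood=2 zinc=3
After 12 (gather 5 wood): pipe=1 pulley=1 stone=9 wood=7 zinc=3
After 13 (craft valve): pipe=1 pulley=1 stone=9 valve=3 wood=3 zinc=3
After 14 (consume 1 pipe): pulley=1 stone=9 valve=3 wood=3 zinc=3
After 15 (gather 4 gold): gold=4 pulley=1 stone=9 valve=3 wood=3 zinc=3
After 16 (craft bolt): bolt=1 pulley=1 stone=5 valve=3 wood=3
After 17 (consume 1 pulley): bolt=1 stone=5 valve=3 wood=3
After 18 (gather 4 zinc): bolt=1 stone=5 valve=3 wood=3 zinc=4

Answer: bolt=1 stone=5 valve=3 wood=3 zinc=4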